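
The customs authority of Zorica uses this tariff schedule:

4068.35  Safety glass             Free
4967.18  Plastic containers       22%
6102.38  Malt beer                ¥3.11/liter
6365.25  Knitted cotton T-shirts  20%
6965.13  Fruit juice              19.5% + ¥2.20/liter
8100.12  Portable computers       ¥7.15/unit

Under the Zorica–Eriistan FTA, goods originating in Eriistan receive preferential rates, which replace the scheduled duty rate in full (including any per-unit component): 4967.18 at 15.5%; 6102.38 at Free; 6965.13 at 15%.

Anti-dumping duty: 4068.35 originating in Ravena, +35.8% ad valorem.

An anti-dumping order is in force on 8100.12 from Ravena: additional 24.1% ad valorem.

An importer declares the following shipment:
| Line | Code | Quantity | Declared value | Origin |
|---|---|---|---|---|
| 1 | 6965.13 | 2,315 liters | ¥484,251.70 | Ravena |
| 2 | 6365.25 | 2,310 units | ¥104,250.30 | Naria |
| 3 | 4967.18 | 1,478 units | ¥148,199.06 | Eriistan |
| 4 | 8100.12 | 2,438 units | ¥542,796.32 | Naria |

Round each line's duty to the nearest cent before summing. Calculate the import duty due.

Line 1 (6965.13, Ravena, 2,315 liters, ¥484,251.70):
Base rate for 6965.13 is 19.5% + ¥2.20/liter.
6965.13 has an FTA preferential rate, but origin Ravena is not Eriistan; base rate stands.
Duty = ¥484,251.70 × 19.5% + 2,315 × ¥2.20 = ¥99,522.08.
Line 2 (6365.25, Naria, 2,310 units, ¥104,250.30):
Base rate for 6365.25 is 20%.
Duty = ¥104,250.30 × 20% = ¥20,850.06.
Line 3 (4967.18, Eriistan, 1,478 units, ¥148,199.06):
Base rate for 4967.18 is 22%.
Origin Eriistan qualifies under the Zorica–Eriistan agreement and 4967.18 is covered: preferential rate 15.5% applies instead.
Duty = ¥148,199.06 × 15.5% = ¥22,970.85.
Line 4 (8100.12, Naria, 2,438 units, ¥542,796.32):
Base rate for 8100.12 is ¥7.15/unit.
The additional-duty order on 8100.12 targets Ravena, not Naria; it does not apply.
Duty = 2,438 × ¥7.15 = ¥17,431.70.
Total = ¥99,522.08 + ¥20,850.06 + ¥22,970.85 + ¥17,431.70 = ¥160,774.69.

¥160,774.69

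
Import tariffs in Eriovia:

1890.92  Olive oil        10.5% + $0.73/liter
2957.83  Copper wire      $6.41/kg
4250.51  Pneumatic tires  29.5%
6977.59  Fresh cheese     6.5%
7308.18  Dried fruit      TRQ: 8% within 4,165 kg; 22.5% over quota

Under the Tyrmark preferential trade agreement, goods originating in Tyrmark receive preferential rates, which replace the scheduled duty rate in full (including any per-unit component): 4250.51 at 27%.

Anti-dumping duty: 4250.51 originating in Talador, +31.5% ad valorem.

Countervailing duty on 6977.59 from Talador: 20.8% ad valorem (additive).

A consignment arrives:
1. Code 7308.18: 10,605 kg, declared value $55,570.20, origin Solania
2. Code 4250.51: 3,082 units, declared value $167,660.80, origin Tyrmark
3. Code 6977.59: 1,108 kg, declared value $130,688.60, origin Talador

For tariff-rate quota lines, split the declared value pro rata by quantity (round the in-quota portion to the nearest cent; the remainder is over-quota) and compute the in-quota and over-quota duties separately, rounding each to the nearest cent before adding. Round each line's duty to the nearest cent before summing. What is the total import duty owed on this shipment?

Line 1 (7308.18, Solania, 10,605 kg, $55,570.20):
Code 7308.18 is under a tariff-rate quota (threshold 4,165 kg). In-quota: 4,165 kg at 8%; over-quota: 6,440 kg at 22.5%.
Pro-rata value split: in-quota = $55,570.20 × 4,165/10,605 = $21,824.60; over-quota = $55,570.20 − $21,824.60 = $33,745.60.
In-quota duty = $21,824.60 × 8% = $1,745.97. Over-quota duty = $33,745.60 × 22.5% = $7,592.76.
Line duty = $1,745.97 + $7,592.76 = $9,338.73.
Line 2 (4250.51, Tyrmark, 3,082 units, $167,660.80):
Base rate for 4250.51 is 29.5%.
Origin Tyrmark qualifies under the Eriovia–Tyrmark agreement and 4250.51 is covered: preferential rate 27% applies instead.
The additional-duty order on 4250.51 targets Talador, not Tyrmark; it does not apply.
Duty = $167,660.80 × 27% = $45,268.42.
Line 3 (6977.59, Talador, 1,108 kg, $130,688.60):
Base rate for 6977.59 is 6.5%.
Additional duty on 6977.59 from Talador: +20.8%. Applied ad valorem rate: 6.5% + 20.8% = 27.3%.
Duty = $130,688.60 × 27.3% = $35,677.99.
Total = $9,338.73 + $45,268.42 + $35,677.99 = $90,285.14.

$90,285.14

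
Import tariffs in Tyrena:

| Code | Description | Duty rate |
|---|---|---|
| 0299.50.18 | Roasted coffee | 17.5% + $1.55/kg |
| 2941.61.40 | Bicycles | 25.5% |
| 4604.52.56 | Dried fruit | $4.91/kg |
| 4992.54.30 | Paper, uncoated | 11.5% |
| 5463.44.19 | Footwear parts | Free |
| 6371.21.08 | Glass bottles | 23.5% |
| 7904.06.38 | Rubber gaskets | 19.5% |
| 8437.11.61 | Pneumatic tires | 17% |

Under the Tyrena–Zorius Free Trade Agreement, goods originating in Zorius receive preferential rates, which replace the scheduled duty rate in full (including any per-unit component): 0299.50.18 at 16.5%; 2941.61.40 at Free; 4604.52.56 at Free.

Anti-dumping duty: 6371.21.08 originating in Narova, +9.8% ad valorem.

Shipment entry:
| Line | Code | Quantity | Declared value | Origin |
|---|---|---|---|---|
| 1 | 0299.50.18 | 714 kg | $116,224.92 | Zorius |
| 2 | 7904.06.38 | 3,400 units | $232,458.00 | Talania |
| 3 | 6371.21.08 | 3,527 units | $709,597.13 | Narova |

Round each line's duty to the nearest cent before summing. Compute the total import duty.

$300,802.26

Line 1 (0299.50.18, Zorius, 714 kg, $116,224.92):
Base rate for 0299.50.18 is 17.5% + $1.55/kg.
Origin Zorius qualifies under the Tyrena–Zorius agreement and 0299.50.18 is covered: preferential rate 16.5% applies instead.
Duty = $116,224.92 × 16.5% = $19,177.11.
Line 2 (7904.06.38, Talania, 3,400 units, $232,458.00):
Base rate for 7904.06.38 is 19.5%.
Duty = $232,458.00 × 19.5% = $45,329.31.
Line 3 (6371.21.08, Narova, 3,527 units, $709,597.13):
Base rate for 6371.21.08 is 23.5%.
Additional duty on 6371.21.08 from Narova: +9.8%. Applied ad valorem rate: 23.5% + 9.8% = 33.3%.
Duty = $709,597.13 × 33.3% = $236,295.84.
Total = $19,177.11 + $45,329.31 + $236,295.84 = $300,802.26.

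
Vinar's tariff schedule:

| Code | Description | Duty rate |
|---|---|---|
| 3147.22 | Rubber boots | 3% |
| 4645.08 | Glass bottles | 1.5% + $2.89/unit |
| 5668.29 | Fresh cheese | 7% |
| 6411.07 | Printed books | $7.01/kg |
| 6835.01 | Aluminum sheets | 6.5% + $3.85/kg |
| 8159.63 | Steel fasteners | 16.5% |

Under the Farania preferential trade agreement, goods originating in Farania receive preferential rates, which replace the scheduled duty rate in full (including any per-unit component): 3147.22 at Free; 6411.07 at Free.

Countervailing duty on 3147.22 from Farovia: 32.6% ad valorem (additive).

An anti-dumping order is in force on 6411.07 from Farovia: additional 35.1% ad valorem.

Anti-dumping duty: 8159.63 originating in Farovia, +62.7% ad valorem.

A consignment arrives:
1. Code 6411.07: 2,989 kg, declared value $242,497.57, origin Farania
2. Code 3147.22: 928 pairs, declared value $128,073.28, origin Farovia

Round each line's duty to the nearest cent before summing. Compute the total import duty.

Line 1 (6411.07, Farania, 2,989 kg, $242,497.57):
Base rate for 6411.07 is $7.01/kg.
Origin Farania qualifies under the Vinar–Farania agreement and 6411.07 is covered: preferential rate Free applies instead.
The additional-duty order on 6411.07 targets Farovia, not Farania; it does not apply.
Duty = $242,497.57 × 0% = $0.00.
Line 2 (3147.22, Farovia, 928 pairs, $128,073.28):
Base rate for 3147.22 is 3%.
3147.22 has an FTA preferential rate, but origin Farovia is not Farania; base rate stands.
Additional duty on 3147.22 from Farovia: +32.6%. Applied ad valorem rate: 3% + 32.6% = 35.6%.
Duty = $128,073.28 × 35.6% = $45,594.09.
Total = $0.00 + $45,594.09 = $45,594.09.

$45,594.09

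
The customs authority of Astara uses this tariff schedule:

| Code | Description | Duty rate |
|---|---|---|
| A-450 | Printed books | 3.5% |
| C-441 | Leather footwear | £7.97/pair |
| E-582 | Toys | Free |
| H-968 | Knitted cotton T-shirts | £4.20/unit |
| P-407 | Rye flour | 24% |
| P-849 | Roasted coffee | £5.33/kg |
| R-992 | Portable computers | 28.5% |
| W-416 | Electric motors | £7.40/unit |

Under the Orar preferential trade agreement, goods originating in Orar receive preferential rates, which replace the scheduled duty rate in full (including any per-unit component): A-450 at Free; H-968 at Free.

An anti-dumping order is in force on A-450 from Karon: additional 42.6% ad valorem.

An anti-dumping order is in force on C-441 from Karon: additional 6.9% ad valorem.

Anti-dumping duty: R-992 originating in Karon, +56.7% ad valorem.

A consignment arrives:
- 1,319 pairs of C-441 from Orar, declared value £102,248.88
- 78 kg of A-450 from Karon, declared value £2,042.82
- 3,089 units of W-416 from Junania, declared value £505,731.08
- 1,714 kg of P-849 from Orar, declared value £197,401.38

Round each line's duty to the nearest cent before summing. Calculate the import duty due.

£43,448.39

Line 1 (C-441, Orar, 1,319 pairs, £102,248.88):
Base rate for C-441 is £7.97/pair.
Origin Orar is the FTA partner but C-441 is not on the preference list; base rate stands.
The additional-duty order on C-441 targets Karon, not Orar; it does not apply.
Duty = 1,319 × £7.97 = £10,512.43.
Line 2 (A-450, Karon, 78 kg, £2,042.82):
Base rate for A-450 is 3.5%.
A-450 has an FTA preferential rate, but origin Karon is not Orar; base rate stands.
Additional duty on A-450 from Karon: +42.6%. Applied ad valorem rate: 3.5% + 42.6% = 46.1%.
Duty = £2,042.82 × 46.1% = £941.74.
Line 3 (W-416, Junania, 3,089 units, £505,731.08):
Base rate for W-416 is £7.40/unit.
Duty = 3,089 × £7.40 = £22,858.60.
Line 4 (P-849, Orar, 1,714 kg, £197,401.38):
Base rate for P-849 is £5.33/kg.
Origin Orar is the FTA partner but P-849 is not on the preference list; base rate stands.
Duty = 1,714 × £5.33 = £9,135.62.
Total = £10,512.43 + £941.74 + £22,858.60 + £9,135.62 = £43,448.39.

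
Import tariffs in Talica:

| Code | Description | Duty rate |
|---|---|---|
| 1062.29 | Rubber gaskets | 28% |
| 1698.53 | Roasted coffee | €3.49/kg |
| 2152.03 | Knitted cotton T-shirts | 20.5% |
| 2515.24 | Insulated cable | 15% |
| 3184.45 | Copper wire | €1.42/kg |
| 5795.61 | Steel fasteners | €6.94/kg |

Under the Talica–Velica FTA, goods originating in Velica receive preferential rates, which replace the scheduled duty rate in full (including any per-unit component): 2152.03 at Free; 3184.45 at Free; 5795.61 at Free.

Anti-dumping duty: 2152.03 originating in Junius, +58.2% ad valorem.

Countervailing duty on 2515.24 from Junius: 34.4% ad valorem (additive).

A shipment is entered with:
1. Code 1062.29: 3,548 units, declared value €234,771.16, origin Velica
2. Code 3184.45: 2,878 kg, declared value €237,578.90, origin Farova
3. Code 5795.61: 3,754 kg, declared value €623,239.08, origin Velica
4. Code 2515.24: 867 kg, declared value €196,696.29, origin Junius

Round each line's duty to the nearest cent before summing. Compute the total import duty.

Line 1 (1062.29, Velica, 3,548 units, €234,771.16):
Base rate for 1062.29 is 28%.
Origin Velica is the FTA partner but 1062.29 is not on the preference list; base rate stands.
Duty = €234,771.16 × 28% = €65,735.92.
Line 2 (3184.45, Farova, 2,878 kg, €237,578.90):
Base rate for 3184.45 is €1.42/kg.
3184.45 has an FTA preferential rate, but origin Farova is not Velica; base rate stands.
Duty = 2,878 × €1.42 = €4,086.76.
Line 3 (5795.61, Velica, 3,754 kg, €623,239.08):
Base rate for 5795.61 is €6.94/kg.
Origin Velica qualifies under the Talica–Velica agreement and 5795.61 is covered: preferential rate Free applies instead.
Duty = €623,239.08 × 0% = €0.00.
Line 4 (2515.24, Junius, 867 kg, €196,696.29):
Base rate for 2515.24 is 15%.
Additional duty on 2515.24 from Junius: +34.4%. Applied ad valorem rate: 15% + 34.4% = 49.4%.
Duty = €196,696.29 × 49.4% = €97,167.97.
Total = €65,735.92 + €4,086.76 + €0.00 + €97,167.97 = €166,990.65.

€166,990.65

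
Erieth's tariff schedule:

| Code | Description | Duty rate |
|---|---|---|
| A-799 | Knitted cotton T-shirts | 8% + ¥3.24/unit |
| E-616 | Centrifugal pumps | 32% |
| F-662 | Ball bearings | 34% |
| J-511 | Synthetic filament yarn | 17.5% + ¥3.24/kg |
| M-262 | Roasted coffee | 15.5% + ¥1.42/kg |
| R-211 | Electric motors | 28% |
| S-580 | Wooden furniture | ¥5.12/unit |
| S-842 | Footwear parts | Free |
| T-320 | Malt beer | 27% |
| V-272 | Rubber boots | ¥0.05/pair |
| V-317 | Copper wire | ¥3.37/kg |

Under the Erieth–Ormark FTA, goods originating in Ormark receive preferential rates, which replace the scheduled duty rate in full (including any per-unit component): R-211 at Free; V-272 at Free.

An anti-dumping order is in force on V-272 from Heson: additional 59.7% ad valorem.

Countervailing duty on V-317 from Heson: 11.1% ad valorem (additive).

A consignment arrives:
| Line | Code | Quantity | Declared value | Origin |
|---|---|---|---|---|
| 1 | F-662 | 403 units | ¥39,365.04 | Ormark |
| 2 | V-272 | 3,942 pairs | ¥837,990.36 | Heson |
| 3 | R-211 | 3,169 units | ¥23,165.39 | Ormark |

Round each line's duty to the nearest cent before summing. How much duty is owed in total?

Line 1 (F-662, Ormark, 403 units, ¥39,365.04):
Base rate for F-662 is 34%.
Origin Ormark is the FTA partner but F-662 is not on the preference list; base rate stands.
Duty = ¥39,365.04 × 34% = ¥13,384.11.
Line 2 (V-272, Heson, 3,942 pairs, ¥837,990.36):
Base rate for V-272 is ¥0.05/pair.
V-272 has an FTA preferential rate, but origin Heson is not Ormark; base rate stands.
Additional duty on V-272 from Heson: +59.7% ad valorem. Applied ad valorem rate = 59.7%.
Duty = ¥837,990.36 × 59.7% + 3,942 × ¥0.05 = ¥500,477.34.
Line 3 (R-211, Ormark, 3,169 units, ¥23,165.39):
Base rate for R-211 is 28%.
Origin Ormark qualifies under the Erieth–Ormark agreement and R-211 is covered: preferential rate Free applies instead.
Duty = ¥23,165.39 × 0% = ¥0.00.
Total = ¥13,384.11 + ¥500,477.34 + ¥0.00 = ¥513,861.45.

¥513,861.45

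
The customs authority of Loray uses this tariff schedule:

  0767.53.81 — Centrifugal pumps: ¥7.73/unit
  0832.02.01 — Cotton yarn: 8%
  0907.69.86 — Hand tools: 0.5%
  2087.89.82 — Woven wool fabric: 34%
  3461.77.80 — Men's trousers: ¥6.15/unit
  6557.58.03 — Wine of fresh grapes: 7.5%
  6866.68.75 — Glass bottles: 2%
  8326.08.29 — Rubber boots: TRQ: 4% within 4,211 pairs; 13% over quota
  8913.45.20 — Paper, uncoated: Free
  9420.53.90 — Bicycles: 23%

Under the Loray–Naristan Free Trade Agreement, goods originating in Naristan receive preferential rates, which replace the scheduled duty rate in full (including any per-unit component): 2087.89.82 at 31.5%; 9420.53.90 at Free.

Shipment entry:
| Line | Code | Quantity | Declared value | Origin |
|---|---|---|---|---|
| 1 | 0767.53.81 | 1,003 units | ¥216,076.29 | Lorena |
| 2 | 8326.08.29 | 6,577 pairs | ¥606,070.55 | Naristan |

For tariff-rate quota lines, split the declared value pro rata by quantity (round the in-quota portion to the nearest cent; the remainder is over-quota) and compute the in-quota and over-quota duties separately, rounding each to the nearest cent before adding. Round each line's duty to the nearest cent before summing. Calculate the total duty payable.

¥51,618.44

Line 1 (0767.53.81, Lorena, 1,003 units, ¥216,076.29):
Base rate for 0767.53.81 is ¥7.73/unit.
Duty = 1,003 × ¥7.73 = ¥7,753.19.
Line 2 (8326.08.29, Naristan, 6,577 pairs, ¥606,070.55):
Code 8326.08.29 is under a tariff-rate quota (threshold 4,211 pairs). In-quota: 4,211 pairs at 4%; over-quota: 2,366 pairs at 13%.
Pro-rata value split: in-quota = ¥606,070.55 × 4,211/6,577 = ¥388,043.65; over-quota = ¥606,070.55 − ¥388,043.65 = ¥218,026.90.
In-quota duty = ¥388,043.65 × 4% = ¥15,521.75. Over-quota duty = ¥218,026.90 × 13% = ¥28,343.50.
Line duty = ¥15,521.75 + ¥28,343.50 = ¥43,865.25.
Total = ¥7,753.19 + ¥43,865.25 = ¥51,618.44.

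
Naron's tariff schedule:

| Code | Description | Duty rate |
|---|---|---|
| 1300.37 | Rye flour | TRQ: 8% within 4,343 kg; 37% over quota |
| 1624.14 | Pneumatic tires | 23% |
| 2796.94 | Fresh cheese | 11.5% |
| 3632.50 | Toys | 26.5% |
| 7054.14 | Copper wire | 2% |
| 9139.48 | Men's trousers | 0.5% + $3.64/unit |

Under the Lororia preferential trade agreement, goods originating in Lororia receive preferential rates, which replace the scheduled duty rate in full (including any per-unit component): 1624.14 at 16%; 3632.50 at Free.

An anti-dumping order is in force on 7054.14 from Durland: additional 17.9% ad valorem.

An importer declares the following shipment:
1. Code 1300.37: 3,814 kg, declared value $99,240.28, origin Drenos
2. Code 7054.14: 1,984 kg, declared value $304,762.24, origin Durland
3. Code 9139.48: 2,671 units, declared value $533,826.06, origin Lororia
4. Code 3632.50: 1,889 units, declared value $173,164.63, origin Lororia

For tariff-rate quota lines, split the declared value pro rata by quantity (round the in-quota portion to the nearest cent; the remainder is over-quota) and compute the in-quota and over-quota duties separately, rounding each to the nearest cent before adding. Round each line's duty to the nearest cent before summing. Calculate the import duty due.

$80,978.48

Line 1 (1300.37, Drenos, 3,814 kg, $99,240.28):
Code 1300.37 is under a tariff-rate quota (threshold 4,343 kg). Quantity 3,814 kg is within the quota, so the in-quota rate 8% applies to the full value.
Duty = $99,240.28 × 8% = $7,939.22.
Line 2 (7054.14, Durland, 1,984 kg, $304,762.24):
Base rate for 7054.14 is 2%.
Additional duty on 7054.14 from Durland: +17.9%. Applied ad valorem rate: 2% + 17.9% = 19.9%.
Duty = $304,762.24 × 19.9% = $60,647.69.
Line 3 (9139.48, Lororia, 2,671 units, $533,826.06):
Base rate for 9139.48 is 0.5% + $3.64/unit.
Origin Lororia is the FTA partner but 9139.48 is not on the preference list; base rate stands.
Duty = $533,826.06 × 0.5% + 2,671 × $3.64 = $12,391.57.
Line 4 (3632.50, Lororia, 1,889 units, $173,164.63):
Base rate for 3632.50 is 26.5%.
Origin Lororia qualifies under the Naron–Lororia agreement and 3632.50 is covered: preferential rate Free applies instead.
Duty = $173,164.63 × 0% = $0.00.
Total = $7,939.22 + $60,647.69 + $12,391.57 + $0.00 = $80,978.48.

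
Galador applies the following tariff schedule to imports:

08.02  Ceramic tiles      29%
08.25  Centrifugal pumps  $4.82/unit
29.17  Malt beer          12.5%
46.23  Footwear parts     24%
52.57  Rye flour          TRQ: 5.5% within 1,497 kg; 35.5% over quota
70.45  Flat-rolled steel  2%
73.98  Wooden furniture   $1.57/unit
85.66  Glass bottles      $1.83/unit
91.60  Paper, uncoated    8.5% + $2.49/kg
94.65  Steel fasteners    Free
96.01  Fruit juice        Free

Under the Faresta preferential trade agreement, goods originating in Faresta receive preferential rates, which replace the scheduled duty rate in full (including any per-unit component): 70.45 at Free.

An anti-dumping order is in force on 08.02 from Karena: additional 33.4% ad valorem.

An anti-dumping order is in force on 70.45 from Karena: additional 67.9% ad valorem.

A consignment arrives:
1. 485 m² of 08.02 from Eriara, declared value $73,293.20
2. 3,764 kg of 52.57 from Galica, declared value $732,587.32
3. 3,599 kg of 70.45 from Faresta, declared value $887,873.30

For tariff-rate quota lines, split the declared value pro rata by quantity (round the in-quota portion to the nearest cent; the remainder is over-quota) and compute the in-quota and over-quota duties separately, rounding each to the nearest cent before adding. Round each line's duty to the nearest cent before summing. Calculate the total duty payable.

Line 1 (08.02, Eriara, 485 m², $73,293.20):
Base rate for 08.02 is 29%.
The additional-duty order on 08.02 targets Karena, not Eriara; it does not apply.
Duty = $73,293.20 × 29% = $21,255.03.
Line 2 (52.57, Galica, 3,764 kg, $732,587.32):
Code 52.57 is under a tariff-rate quota (threshold 1,497 kg). In-quota: 1,497 kg at 5.5%; over-quota: 2,267 kg at 35.5%.
Pro-rata value split: in-quota = $732,587.32 × 1,497/3,764 = $291,361.11; over-quota = $732,587.32 − $291,361.11 = $441,226.21.
In-quota duty = $291,361.11 × 5.5% = $16,024.86. Over-quota duty = $441,226.21 × 35.5% = $156,635.30.
Line duty = $16,024.86 + $156,635.30 = $172,660.16.
Line 3 (70.45, Faresta, 3,599 kg, $887,873.30):
Base rate for 70.45 is 2%.
Origin Faresta qualifies under the Galador–Faresta agreement and 70.45 is covered: preferential rate Free applies instead.
The additional-duty order on 70.45 targets Karena, not Faresta; it does not apply.
Duty = $887,873.30 × 0% = $0.00.
Total = $21,255.03 + $172,660.16 + $0.00 = $193,915.19.

$193,915.19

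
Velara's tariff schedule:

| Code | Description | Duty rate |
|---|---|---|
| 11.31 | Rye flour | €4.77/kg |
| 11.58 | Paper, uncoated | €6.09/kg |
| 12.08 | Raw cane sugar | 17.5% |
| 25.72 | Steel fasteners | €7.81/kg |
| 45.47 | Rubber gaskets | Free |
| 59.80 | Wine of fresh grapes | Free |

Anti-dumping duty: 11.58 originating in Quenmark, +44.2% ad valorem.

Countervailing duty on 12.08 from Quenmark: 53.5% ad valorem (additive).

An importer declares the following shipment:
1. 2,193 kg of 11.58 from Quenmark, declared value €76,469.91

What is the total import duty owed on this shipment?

Line 1 (11.58, Quenmark, 2,193 kg, €76,469.91):
Base rate for 11.58 is €6.09/kg.
Additional duty on 11.58 from Quenmark: +44.2% ad valorem. Applied ad valorem rate = 44.2%.
Duty = €76,469.91 × 44.2% + 2,193 × €6.09 = €47,155.07.

€47,155.07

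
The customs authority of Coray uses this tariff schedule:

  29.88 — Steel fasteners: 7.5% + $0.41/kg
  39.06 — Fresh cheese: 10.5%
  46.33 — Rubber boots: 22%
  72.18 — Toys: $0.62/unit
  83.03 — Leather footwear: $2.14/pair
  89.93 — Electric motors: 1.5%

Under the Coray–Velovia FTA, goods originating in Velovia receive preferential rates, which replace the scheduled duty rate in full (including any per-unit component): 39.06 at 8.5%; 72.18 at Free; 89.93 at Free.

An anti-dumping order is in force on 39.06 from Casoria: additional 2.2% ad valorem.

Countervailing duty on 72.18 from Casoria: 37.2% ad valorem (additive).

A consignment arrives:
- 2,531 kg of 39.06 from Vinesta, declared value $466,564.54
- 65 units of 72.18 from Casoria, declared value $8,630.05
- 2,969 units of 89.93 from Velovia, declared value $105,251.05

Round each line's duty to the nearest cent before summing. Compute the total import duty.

Line 1 (39.06, Vinesta, 2,531 kg, $466,564.54):
Base rate for 39.06 is 10.5%.
39.06 has an FTA preferential rate, but origin Vinesta is not Velovia; base rate stands.
The additional-duty order on 39.06 targets Casoria, not Vinesta; it does not apply.
Duty = $466,564.54 × 10.5% = $48,989.28.
Line 2 (72.18, Casoria, 65 units, $8,630.05):
Base rate for 72.18 is $0.62/unit.
72.18 has an FTA preferential rate, but origin Casoria is not Velovia; base rate stands.
Additional duty on 72.18 from Casoria: +37.2% ad valorem. Applied ad valorem rate = 37.2%.
Duty = $8,630.05 × 37.2% + 65 × $0.62 = $3,250.68.
Line 3 (89.93, Velovia, 2,969 units, $105,251.05):
Base rate for 89.93 is 1.5%.
Origin Velovia qualifies under the Coray–Velovia agreement and 89.93 is covered: preferential rate Free applies instead.
Duty = $105,251.05 × 0% = $0.00.
Total = $48,989.28 + $3,250.68 + $0.00 = $52,239.96.

$52,239.96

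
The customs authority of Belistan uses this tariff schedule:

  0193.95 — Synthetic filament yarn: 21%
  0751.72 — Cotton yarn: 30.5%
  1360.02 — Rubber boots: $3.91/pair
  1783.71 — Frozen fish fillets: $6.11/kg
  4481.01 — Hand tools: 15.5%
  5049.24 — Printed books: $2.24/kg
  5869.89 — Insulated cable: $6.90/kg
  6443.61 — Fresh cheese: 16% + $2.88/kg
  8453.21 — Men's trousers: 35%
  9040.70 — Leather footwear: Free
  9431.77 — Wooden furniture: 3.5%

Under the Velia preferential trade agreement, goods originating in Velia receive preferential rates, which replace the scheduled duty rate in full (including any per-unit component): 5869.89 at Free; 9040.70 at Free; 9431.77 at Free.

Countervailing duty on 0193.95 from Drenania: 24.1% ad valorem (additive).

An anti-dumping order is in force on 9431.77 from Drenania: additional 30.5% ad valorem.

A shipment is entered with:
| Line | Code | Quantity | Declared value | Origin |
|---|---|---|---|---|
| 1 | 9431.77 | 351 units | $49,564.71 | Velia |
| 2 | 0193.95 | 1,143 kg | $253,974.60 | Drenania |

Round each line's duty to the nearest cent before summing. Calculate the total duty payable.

Line 1 (9431.77, Velia, 351 units, $49,564.71):
Base rate for 9431.77 is 3.5%.
Origin Velia qualifies under the Belistan–Velia agreement and 9431.77 is covered: preferential rate Free applies instead.
The additional-duty order on 9431.77 targets Drenania, not Velia; it does not apply.
Duty = $49,564.71 × 0% = $0.00.
Line 2 (0193.95, Drenania, 1,143 kg, $253,974.60):
Base rate for 0193.95 is 21%.
Additional duty on 0193.95 from Drenania: +24.1%. Applied ad valorem rate: 21% + 24.1% = 45.1%.
Duty = $253,974.60 × 45.1% = $114,542.54.
Total = $0.00 + $114,542.54 = $114,542.54.

$114,542.54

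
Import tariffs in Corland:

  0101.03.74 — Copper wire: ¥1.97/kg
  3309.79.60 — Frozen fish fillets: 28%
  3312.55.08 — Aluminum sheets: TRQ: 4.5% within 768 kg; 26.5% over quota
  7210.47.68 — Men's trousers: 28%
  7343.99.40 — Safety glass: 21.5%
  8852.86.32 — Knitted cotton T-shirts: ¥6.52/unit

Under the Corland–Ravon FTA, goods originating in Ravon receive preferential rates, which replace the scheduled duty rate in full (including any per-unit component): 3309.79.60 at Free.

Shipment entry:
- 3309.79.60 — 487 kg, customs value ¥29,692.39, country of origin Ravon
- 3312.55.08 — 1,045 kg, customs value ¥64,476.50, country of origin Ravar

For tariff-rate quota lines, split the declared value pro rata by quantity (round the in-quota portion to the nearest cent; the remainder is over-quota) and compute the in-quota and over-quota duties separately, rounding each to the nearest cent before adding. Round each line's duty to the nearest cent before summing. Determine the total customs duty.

¥6,661.44

Line 1 (3309.79.60, Ravon, 487 kg, ¥29,692.39):
Base rate for 3309.79.60 is 28%.
Origin Ravon qualifies under the Corland–Ravon agreement and 3309.79.60 is covered: preferential rate Free applies instead.
Duty = ¥29,692.39 × 0% = ¥0.00.
Line 2 (3312.55.08, Ravar, 1,045 kg, ¥64,476.50):
Code 3312.55.08 is under a tariff-rate quota (threshold 768 kg). In-quota: 768 kg at 4.5%; over-quota: 277 kg at 26.5%.
Pro-rata value split: in-quota = ¥64,476.50 × 768/1,045 = ¥47,385.60; over-quota = ¥64,476.50 − ¥47,385.60 = ¥17,090.90.
In-quota duty = ¥47,385.60 × 4.5% = ¥2,132.35. Over-quota duty = ¥17,090.90 × 26.5% = ¥4,529.09.
Line duty = ¥2,132.35 + ¥4,529.09 = ¥6,661.44.
Total = ¥0.00 + ¥6,661.44 = ¥6,661.44.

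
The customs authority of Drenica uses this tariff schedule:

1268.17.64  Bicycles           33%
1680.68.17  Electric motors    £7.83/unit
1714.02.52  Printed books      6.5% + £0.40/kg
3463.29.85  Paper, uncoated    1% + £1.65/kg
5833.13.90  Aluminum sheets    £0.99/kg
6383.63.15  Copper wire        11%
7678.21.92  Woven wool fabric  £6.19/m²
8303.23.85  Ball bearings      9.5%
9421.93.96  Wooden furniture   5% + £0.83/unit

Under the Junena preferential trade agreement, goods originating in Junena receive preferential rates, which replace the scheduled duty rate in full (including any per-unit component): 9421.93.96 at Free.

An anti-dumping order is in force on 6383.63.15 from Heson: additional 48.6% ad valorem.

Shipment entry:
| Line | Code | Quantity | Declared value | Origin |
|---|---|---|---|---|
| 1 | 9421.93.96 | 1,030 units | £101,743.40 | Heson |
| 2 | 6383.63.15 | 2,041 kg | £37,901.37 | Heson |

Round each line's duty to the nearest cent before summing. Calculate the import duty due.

Line 1 (9421.93.96, Heson, 1,030 units, £101,743.40):
Base rate for 9421.93.96 is 5% + £0.83/unit.
9421.93.96 has an FTA preferential rate, but origin Heson is not Junena; base rate stands.
Duty = £101,743.40 × 5% + 1,030 × £0.83 = £5,942.07.
Line 2 (6383.63.15, Heson, 2,041 kg, £37,901.37):
Base rate for 6383.63.15 is 11%.
Additional duty on 6383.63.15 from Heson: +48.6%. Applied ad valorem rate: 11% + 48.6% = 59.6%.
Duty = £37,901.37 × 59.6% = £22,589.22.
Total = £5,942.07 + £22,589.22 = £28,531.29.

£28,531.29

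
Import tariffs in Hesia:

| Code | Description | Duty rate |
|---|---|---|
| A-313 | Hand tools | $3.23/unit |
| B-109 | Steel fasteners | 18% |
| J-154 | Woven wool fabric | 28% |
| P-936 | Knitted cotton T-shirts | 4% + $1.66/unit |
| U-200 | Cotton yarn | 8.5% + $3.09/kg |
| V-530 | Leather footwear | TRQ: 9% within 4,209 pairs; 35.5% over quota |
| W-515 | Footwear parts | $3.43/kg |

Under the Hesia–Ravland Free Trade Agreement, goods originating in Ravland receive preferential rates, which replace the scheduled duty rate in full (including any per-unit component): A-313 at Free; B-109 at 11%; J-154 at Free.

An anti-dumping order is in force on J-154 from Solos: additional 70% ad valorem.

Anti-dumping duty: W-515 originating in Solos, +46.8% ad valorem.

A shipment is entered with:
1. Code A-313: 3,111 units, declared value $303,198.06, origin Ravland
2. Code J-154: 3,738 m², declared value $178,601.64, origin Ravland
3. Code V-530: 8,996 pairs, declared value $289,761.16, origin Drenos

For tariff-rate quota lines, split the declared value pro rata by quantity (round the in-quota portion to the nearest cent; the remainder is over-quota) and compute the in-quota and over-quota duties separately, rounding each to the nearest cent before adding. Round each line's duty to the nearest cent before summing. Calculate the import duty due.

Line 1 (A-313, Ravland, 3,111 units, $303,198.06):
Base rate for A-313 is $3.23/unit.
Origin Ravland qualifies under the Hesia–Ravland agreement and A-313 is covered: preferential rate Free applies instead.
Duty = $303,198.06 × 0% = $0.00.
Line 2 (J-154, Ravland, 3,738 m², $178,601.64):
Base rate for J-154 is 28%.
Origin Ravland qualifies under the Hesia–Ravland agreement and J-154 is covered: preferential rate Free applies instead.
The additional-duty order on J-154 targets Solos, not Ravland; it does not apply.
Duty = $178,601.64 × 0% = $0.00.
Line 3 (V-530, Drenos, 8,996 pairs, $289,761.16):
Code V-530 is under a tariff-rate quota (threshold 4,209 pairs). In-quota: 4,209 pairs at 9%; over-quota: 4,787 pairs at 35.5%.
Pro-rata value split: in-quota = $289,761.16 × 4,209/8,996 = $135,571.89; over-quota = $289,761.16 − $135,571.89 = $154,189.27.
In-quota duty = $135,571.89 × 9% = $12,201.47. Over-quota duty = $154,189.27 × 35.5% = $54,737.19.
Line duty = $12,201.47 + $54,737.19 = $66,938.66.
Total = $0.00 + $0.00 + $66,938.66 = $66,938.66.

$66,938.66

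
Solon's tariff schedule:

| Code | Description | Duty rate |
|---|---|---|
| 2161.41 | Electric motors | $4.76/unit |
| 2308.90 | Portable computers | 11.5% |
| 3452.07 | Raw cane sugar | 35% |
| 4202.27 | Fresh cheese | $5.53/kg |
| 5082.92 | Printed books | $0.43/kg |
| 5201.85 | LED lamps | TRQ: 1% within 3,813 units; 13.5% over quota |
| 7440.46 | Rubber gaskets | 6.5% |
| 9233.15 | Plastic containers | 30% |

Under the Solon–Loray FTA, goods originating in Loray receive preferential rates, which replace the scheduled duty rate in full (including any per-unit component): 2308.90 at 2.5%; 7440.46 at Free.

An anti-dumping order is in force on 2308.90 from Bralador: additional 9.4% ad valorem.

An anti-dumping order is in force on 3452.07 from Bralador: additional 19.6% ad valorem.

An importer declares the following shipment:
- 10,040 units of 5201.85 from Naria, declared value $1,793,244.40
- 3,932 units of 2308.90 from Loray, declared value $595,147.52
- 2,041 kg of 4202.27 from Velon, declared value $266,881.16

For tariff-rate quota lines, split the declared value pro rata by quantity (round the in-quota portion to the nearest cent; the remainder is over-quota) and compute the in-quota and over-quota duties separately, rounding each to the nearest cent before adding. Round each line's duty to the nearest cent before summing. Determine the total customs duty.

Line 1 (5201.85, Naria, 10,040 units, $1,793,244.40):
Code 5201.85 is under a tariff-rate quota (threshold 3,813 units). In-quota: 3,813 units at 1%; over-quota: 6,227 units at 13.5%.
Pro-rata value split: in-quota = $1,793,244.40 × 3,813/10,040 = $681,039.93; over-quota = $1,793,244.40 − $681,039.93 = $1,112,204.47.
In-quota duty = $681,039.93 × 1% = $6,810.40. Over-quota duty = $1,112,204.47 × 13.5% = $150,147.60.
Line duty = $6,810.40 + $150,147.60 = $156,958.00.
Line 2 (2308.90, Loray, 3,932 units, $595,147.52):
Base rate for 2308.90 is 11.5%.
Origin Loray qualifies under the Solon–Loray agreement and 2308.90 is covered: preferential rate 2.5% applies instead.
The additional-duty order on 2308.90 targets Bralador, not Loray; it does not apply.
Duty = $595,147.52 × 2.5% = $14,878.69.
Line 3 (4202.27, Velon, 2,041 kg, $266,881.16):
Base rate for 4202.27 is $5.53/kg.
Duty = 2,041 × $5.53 = $11,286.73.
Total = $156,958.00 + $14,878.69 + $11,286.73 = $183,123.42.

$183,123.42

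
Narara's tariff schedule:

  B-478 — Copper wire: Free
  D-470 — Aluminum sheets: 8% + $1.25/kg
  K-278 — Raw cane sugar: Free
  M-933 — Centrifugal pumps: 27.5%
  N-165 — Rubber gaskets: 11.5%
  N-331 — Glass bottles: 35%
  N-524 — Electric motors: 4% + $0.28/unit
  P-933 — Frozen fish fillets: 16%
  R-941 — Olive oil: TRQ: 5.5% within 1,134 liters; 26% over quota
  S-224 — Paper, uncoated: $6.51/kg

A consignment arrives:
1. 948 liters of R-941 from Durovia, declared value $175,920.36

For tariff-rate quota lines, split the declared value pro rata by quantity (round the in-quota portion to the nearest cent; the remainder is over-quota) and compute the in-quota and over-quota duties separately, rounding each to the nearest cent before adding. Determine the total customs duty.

$9,675.62

Line 1 (R-941, Durovia, 948 liters, $175,920.36):
Code R-941 is under a tariff-rate quota (threshold 1,134 liters). Quantity 948 liters is within the quota, so the in-quota rate 5.5% applies to the full value.
Duty = $175,920.36 × 5.5% = $9,675.62.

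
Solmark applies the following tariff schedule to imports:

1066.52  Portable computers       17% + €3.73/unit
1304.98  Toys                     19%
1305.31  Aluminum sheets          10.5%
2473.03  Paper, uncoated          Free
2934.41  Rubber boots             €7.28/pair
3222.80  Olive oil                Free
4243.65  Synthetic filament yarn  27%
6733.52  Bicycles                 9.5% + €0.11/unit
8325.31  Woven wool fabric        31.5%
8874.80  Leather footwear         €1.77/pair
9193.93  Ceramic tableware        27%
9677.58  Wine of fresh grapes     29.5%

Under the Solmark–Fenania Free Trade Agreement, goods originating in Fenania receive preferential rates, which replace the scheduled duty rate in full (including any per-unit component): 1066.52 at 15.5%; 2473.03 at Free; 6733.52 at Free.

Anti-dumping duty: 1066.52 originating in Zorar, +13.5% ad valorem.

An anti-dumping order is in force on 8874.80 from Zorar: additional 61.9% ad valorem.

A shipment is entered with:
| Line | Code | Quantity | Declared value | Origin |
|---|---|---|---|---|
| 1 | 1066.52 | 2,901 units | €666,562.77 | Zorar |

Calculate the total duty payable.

Line 1 (1066.52, Zorar, 2,901 units, €666,562.77):
Base rate for 1066.52 is 17% + €3.73/unit.
1066.52 has an FTA preferential rate, but origin Zorar is not Fenania; base rate stands.
Additional duty on 1066.52 from Zorar: +13.5%. Applied ad valorem rate: 17% + 13.5% = 30.5%.
Duty = €666,562.77 × 30.5% + 2,901 × €3.73 = €214,122.37.

€214,122.37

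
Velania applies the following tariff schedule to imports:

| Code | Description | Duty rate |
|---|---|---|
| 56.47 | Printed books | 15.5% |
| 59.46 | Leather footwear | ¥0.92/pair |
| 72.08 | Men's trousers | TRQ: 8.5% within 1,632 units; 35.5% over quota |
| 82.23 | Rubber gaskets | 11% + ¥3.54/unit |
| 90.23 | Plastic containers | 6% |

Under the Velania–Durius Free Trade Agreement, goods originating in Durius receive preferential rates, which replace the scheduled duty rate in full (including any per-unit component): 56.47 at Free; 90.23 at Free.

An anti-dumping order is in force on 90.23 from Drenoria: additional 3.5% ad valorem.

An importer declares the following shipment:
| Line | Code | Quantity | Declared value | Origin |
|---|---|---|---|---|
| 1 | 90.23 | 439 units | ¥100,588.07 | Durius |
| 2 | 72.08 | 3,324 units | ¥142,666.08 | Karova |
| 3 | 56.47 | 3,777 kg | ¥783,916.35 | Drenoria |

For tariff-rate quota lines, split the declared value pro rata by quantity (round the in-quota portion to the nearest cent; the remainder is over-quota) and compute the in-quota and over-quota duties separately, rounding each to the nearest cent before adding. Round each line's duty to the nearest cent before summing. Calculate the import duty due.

¥153,241.22

Line 1 (90.23, Durius, 439 units, ¥100,588.07):
Base rate for 90.23 is 6%.
Origin Durius qualifies under the Velania–Durius agreement and 90.23 is covered: preferential rate Free applies instead.
The additional-duty order on 90.23 targets Drenoria, not Durius; it does not apply.
Duty = ¥100,588.07 × 0% = ¥0.00.
Line 2 (72.08, Karova, 3,324 units, ¥142,666.08):
Code 72.08 is under a tariff-rate quota (threshold 1,632 units). In-quota: 1,632 units at 8.5%; over-quota: 1,692 units at 35.5%.
Pro-rata value split: in-quota = ¥142,666.08 × 1,632/3,324 = ¥70,045.44; over-quota = ¥142,666.08 − ¥70,045.44 = ¥72,620.64.
In-quota duty = ¥70,045.44 × 8.5% = ¥5,953.86. Over-quota duty = ¥72,620.64 × 35.5% = ¥25,780.33.
Line duty = ¥5,953.86 + ¥25,780.33 = ¥31,734.19.
Line 3 (56.47, Drenoria, 3,777 kg, ¥783,916.35):
Base rate for 56.47 is 15.5%.
56.47 has an FTA preferential rate, but origin Drenoria is not Durius; base rate stands.
Duty = ¥783,916.35 × 15.5% = ¥121,507.03.
Total = ¥0.00 + ¥31,734.19 + ¥121,507.03 = ¥153,241.22.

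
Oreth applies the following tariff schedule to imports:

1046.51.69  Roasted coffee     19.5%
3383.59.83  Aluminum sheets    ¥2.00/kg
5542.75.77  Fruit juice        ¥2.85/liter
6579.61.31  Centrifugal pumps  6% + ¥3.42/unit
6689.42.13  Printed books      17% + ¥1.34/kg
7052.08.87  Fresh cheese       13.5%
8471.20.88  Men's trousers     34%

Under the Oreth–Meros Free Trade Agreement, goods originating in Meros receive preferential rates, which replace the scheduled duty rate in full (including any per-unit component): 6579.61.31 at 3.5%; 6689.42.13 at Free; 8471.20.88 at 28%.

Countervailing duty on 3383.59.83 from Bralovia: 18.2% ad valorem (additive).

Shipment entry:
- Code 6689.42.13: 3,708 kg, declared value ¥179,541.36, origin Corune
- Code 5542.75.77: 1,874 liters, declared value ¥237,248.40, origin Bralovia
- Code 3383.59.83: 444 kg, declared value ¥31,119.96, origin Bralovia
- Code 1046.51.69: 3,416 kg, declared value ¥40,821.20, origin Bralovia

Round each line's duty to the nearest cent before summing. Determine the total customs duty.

Line 1 (6689.42.13, Corune, 3,708 kg, ¥179,541.36):
Base rate for 6689.42.13 is 17% + ¥1.34/kg.
6689.42.13 has an FTA preferential rate, but origin Corune is not Meros; base rate stands.
Duty = ¥179,541.36 × 17% + 3,708 × ¥1.34 = ¥35,490.75.
Line 2 (5542.75.77, Bralovia, 1,874 liters, ¥237,248.40):
Base rate for 5542.75.77 is ¥2.85/liter.
Duty = 1,874 × ¥2.85 = ¥5,340.90.
Line 3 (3383.59.83, Bralovia, 444 kg, ¥31,119.96):
Base rate for 3383.59.83 is ¥2.00/kg.
Additional duty on 3383.59.83 from Bralovia: +18.2% ad valorem. Applied ad valorem rate = 18.2%.
Duty = ¥31,119.96 × 18.2% + 444 × ¥2.00 = ¥6,551.83.
Line 4 (1046.51.69, Bralovia, 3,416 kg, ¥40,821.20):
Base rate for 1046.51.69 is 19.5%.
Duty = ¥40,821.20 × 19.5% = ¥7,960.13.
Total = ¥35,490.75 + ¥5,340.90 + ¥6,551.83 + ¥7,960.13 = ¥55,343.61.

¥55,343.61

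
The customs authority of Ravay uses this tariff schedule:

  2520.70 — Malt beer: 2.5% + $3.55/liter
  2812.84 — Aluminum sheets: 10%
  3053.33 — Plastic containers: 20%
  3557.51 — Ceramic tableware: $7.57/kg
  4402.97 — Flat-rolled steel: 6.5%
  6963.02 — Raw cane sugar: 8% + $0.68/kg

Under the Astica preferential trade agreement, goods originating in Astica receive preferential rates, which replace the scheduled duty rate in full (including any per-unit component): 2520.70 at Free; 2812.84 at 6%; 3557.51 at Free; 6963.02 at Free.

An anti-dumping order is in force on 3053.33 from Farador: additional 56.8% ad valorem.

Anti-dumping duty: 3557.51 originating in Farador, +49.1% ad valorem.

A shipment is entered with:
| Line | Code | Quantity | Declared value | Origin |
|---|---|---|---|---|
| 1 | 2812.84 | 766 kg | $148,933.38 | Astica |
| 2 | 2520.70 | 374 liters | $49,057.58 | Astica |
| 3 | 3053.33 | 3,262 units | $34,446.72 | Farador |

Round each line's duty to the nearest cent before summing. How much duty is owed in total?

$35,391.08

Line 1 (2812.84, Astica, 766 kg, $148,933.38):
Base rate for 2812.84 is 10%.
Origin Astica qualifies under the Ravay–Astica agreement and 2812.84 is covered: preferential rate 6% applies instead.
Duty = $148,933.38 × 6% = $8,936.00.
Line 2 (2520.70, Astica, 374 liters, $49,057.58):
Base rate for 2520.70 is 2.5% + $3.55/liter.
Origin Astica qualifies under the Ravay–Astica agreement and 2520.70 is covered: preferential rate Free applies instead.
Duty = $49,057.58 × 0% = $0.00.
Line 3 (3053.33, Farador, 3,262 units, $34,446.72):
Base rate for 3053.33 is 20%.
Additional duty on 3053.33 from Farador: +56.8%. Applied ad valorem rate: 20% + 56.8% = 76.8%.
Duty = $34,446.72 × 76.8% = $26,455.08.
Total = $8,936.00 + $0.00 + $26,455.08 = $35,391.08.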